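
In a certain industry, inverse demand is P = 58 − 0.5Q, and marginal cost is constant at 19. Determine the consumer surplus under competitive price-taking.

CS = 1521

Competitive firms price at marginal cost: P = 19, giving Q = 78.
CS = ½·(58 − 19)·78 = 1521.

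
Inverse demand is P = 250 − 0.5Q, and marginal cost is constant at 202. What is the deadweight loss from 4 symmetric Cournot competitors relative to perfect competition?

DWL = 92.16

Competitive firms price at marginal cost: P = 202, giving Q = 96.
Cournot with 4 identical firms: the symmetric best-response condition is 250 − 2.5q = 202. Each firm produces q = 19.2, total output Q = 76.8, price P = 211.6.
DWL is the triangle between Q = 76.8 and Q = 96: ½·(96 − 76.8)·(211.6 − 202) = 92.16.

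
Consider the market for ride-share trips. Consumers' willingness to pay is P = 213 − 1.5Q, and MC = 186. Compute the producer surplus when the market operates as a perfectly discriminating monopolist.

A perfectly discriminating monopolist sells every unit with P(Q) ≥ MC(Q), so output equals the competitive quantity Q = 18. Each buyer pays their reservation price, so CS = 0 and the firm captures all surplus.
PS = ½·(213 − 186)·18 = 243.

PS = 243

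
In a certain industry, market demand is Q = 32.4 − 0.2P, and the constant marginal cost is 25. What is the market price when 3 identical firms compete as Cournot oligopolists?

Inverting demand: P = 162 − 5Q.
Cournot with 3 identical firms: the symmetric best-response condition is 162 − 20q = 25. Each firm produces q = 6.85, total output Q = 20.55, price P = 59.25.

P = 59.25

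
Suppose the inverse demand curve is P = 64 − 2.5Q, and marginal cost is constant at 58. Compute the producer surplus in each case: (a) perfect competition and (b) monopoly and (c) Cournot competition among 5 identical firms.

Competition: PS = 0; Monopoly: PS = 3.6; Cournot: PS = 2

Competitive firms price at marginal cost: P = 58, giving Q = 2.4.
PS = (58 − 58)·2.4 = 0.
A monopolist chooses Q where MR = MC. MR = 64 − 5Q; setting this equal to 58 gives Q = 1.2 and P = 61.
PS = (61 − 58)·1.2 = 3.6.
In a 5-firm Cournot equilibrium, symmetry and the first-order condition give q = (64 − 58)/(15) = 0.4. So Q = 2 and P = 59.
PS = (59 − 58)·2 = 2.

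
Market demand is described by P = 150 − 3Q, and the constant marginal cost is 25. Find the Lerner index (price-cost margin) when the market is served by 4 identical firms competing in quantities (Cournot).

With 4 symmetric Cournot firms, each firm's FOC gives 150 − 15q = 25, so q = 25/3, Q = 4·25/3 = 100/3, and P = 50.
Lerner index = (P − MC)/P = (50 − 25)/50 = 0.5.

Lerner index = 0.5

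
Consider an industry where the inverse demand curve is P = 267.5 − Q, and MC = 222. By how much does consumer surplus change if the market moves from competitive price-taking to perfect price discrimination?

CS falls by 1035.125

Perfect competition: P = MC = 222, so 267.5 − Q = 222 and Q = 45.5.
CS = ½·(267.5 − 222)·45.5 = 1035.125.
With perfect price discrimination, output is the efficient level Q = 45.5 (where demand meets MC), but every buyer pays their willingness to pay: CS = 0 and PS = total surplus.
CS = 0.
Change in consumer surplus: 0 − 1035.125 = −1035.125.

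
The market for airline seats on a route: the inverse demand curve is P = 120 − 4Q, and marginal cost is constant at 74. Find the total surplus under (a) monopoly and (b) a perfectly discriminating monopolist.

The monopolist equates marginal revenue to marginal cost: 120 − 8Q = 74, so Q = 5.75. From demand, P = 97.
CS = ½·(120 − 97)·5.75 = 66.125; PS = (97 − 74)·5.75 = 132.25; TS = 198.375.
A perfectly discriminating monopolist sells every unit with P(Q) ≥ MC(Q), so output equals the competitive quantity Q = 11.5. Each buyer pays their reservation price, so CS = 0 and the firm captures all surplus.
TS = 264.5 (equal to competitive TS).

Monopoly: TS = 198.375; Perfect PD: TS = 264.5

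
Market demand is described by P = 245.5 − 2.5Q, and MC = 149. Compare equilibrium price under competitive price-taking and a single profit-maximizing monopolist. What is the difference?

Perfect competition: P = MC = 149, so 245.5 − 2.5Q = 149 and Q = 38.6.
A monopolist chooses Q where MR = MC. MR = 245.5 − 5Q; setting this equal to 149 gives Q = 19.3 and P = 197.25.
Change in equilibrium price: 197.25 − 149 = 48.25.

Equilibrium price rises by 48.25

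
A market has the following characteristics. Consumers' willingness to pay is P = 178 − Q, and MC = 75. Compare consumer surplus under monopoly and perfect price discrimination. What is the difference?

Monopoly sets MR = MC: 178 − 2Q = 75 ⇒ Q = 51.5, P = 178 − 51.5 = 126.5.
CS = ½·(178 − 126.5)·51.5 = 1326.125.
With perfect price discrimination, output is the efficient level Q = 103 (where demand meets MC), but every buyer pays their willingness to pay: CS = 0 and PS = total surplus.
CS = 0.
Change in consumer surplus: 0 − 1326.125 = −1326.125.

CS falls by 1326.125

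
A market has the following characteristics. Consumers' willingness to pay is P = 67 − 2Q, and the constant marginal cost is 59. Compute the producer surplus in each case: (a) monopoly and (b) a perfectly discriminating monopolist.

The monopolist equates marginal revenue to marginal cost: 67 − 4Q = 59, so Q = 2. From demand, P = 63.
PS = (63 − 59)·2 = 8.
With perfect price discrimination, output is the efficient level Q = 4 (where demand meets MC), but every buyer pays their willingness to pay: CS = 0 and PS = total surplus.
PS = ½·(67 − 59)·4 = 16.

Monopoly: PS = 8; Perfect PD: PS = 16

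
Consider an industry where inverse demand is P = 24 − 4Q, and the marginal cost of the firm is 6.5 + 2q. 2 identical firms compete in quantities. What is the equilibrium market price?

With 2 symmetric Cournot firms, each firm's FOC gives 24 − 12q = 6.5 + 2q, so q = 1.25, Q = 2·1.25 = 2.5, and P = 14.

P = 14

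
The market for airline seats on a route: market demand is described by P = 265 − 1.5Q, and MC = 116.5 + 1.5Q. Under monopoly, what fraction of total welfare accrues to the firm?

Monopoly sets MR = MC: 265 − 3Q = 116.5 + 1.5Q ⇒ Q = 33, P = 265 − 1.5·33 = 215.5.
CS = ½·(265 − 215.5)·33 = 816.75.
PS = P·Q − VC(Q) = 215.5·33 − (116.5·33 + ½·1.5·33²) = 2450.25.
Share captured = PS/TS = 2450.25/3267 = 0.75.

PS/TS = 0.75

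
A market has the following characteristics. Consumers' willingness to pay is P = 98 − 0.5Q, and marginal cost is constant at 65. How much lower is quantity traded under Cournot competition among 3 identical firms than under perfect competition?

Under competition P = MC = 65, so Q = (98 − 65)/0.5 = 66.
With 3 symmetric Cournot firms, each firm's FOC gives 98 − 2q = 65, so q = 16.5, Q = 3·16.5 = 49.5, and P = 73.25.
Change in quantity traded: 49.5 − 66 = −16.5.

Q falls by 16.5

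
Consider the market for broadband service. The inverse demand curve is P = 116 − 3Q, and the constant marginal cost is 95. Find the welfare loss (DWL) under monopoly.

DWL = 18.375

Competitive firms price at marginal cost: P = 95, giving Q = 7.
The monopolist equates marginal revenue to marginal cost: 116 − 6Q = 95, so Q = 3.5. From demand, P = 105.5.
DWL is the triangle between Q = 3.5 and Q = 7: ½·(7 − 3.5)·(105.5 − 95) = 18.375.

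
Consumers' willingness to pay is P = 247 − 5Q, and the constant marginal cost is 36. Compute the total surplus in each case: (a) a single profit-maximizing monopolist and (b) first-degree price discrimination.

A monopolist chooses Q where MR = MC. MR = 247 − 10Q; setting this equal to 36 gives Q = 21.1 and P = 141.5.
CS = ½·(247 − 141.5)·21.1 = 1113.025; PS = (141.5 − 36)·21.1 = 2226.05; TS = 3339.075.
Under first-degree price discrimination the firm charges each unit its demand price and produces up to where P = MC, i.e. Q = 42.2. Consumer surplus is zero; producer surplus equals total surplus.
TS = 4452.1 (equal to competitive TS).

Monopoly: TS = 3339.075; Perfect PD: TS = 4452.1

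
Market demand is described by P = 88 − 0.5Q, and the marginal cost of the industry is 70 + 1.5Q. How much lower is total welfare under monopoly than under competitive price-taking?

TS falls by 3.24

Competitive equilibrium sets price equal to marginal cost: 88 − 0.5Q = 70 + 1.5Q, so Q = 9 and P = 83.5.
CS = ½·(88 − 83.5)·9 = 20.25; PS = (83.5·9 − 70·9 − ½·1.5·9²) = 60.75; TS = 81.
Monopoly sets MR = MC: 88 − Q = 70 + 1.5Q ⇒ Q = 7.2, P = 88 − 0.5·7.2 = 84.4.
CS = ½·(88 − 84.4)·7.2 = 12.96; PS = (84.4·7.2 − 70·7.2 − ½·1.5·7.2²) = 64.8; TS = 77.76.
Change in total welfare: 77.76 − 81 = −3.24.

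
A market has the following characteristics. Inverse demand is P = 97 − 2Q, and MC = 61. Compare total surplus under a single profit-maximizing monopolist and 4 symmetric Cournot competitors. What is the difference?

Total surplus rises by 68.04

The monopolist equates marginal revenue to marginal cost: 97 − 4Q = 61, so Q = 9. From demand, P = 79.
CS = ½·(97 − 79)·9 = 81; PS = (79 − 61)·9 = 162; TS = 243.
In a 4-firm Cournot equilibrium, symmetry and the first-order condition give q = (97 − 61)/(10) = 3.6. So Q = 14.4 and P = 68.2.
CS = ½·(97 − 68.2)·14.4 = 207.36; PS = (68.2 − 61)·14.4 = 103.68; TS = 311.04.
Change in total surplus: 311.04 − 243 = 68.04.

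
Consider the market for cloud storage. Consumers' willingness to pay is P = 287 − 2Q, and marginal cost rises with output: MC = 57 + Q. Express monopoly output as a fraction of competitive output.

Q_m/Q_c = 0.6

Monopoly sets MR = MC: 287 − 4Q = 57 + Q ⇒ Q = 46, P = 287 − 2·46 = 195.
Competitive equilibrium sets price equal to marginal cost: 287 − 2Q = 57 + Q, so Q = 230/3 and P = 401/3.
Ratio Q_m/Q_c = 46/(230/3) = 0.6.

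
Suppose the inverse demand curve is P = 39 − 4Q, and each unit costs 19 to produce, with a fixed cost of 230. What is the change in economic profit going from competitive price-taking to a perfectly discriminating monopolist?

Under competition P = MC = 19, so Q = (39 − 19)/4 = 5.
Profit = (19 − 19)·5 − 230 = −230.
A perfectly discriminating monopolist sells every unit with P(Q) ≥ MC(Q), so output equals the competitive quantity Q = 5. Each buyer pays their reservation price, so CS = 0 and the firm captures all surplus.
PS equals the full surplus area, 50. Profit = 50 − 230 = −180.
Change in economic profit: −180 − −230 = 50.

Economic profit rises by 50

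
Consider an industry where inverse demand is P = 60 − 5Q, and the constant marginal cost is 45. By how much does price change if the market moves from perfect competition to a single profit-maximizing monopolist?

Competitive firms price at marginal cost: P = 45, giving Q = 3.
The monopolist equates marginal revenue to marginal cost: 60 − 10Q = 45, so Q = 1.5. From demand, P = 52.5.
Change in price: 52.5 − 45 = 7.5.

P rises by 7.5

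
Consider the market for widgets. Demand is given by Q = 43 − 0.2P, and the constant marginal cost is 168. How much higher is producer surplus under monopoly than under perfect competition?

PS rises by 110.45

Inverting demand: P = 215 − 5Q.
Competitive firms price at marginal cost: P = 168, giving Q = 9.4.
PS = (168 − 168)·9.4 = 0.
A monopolist chooses Q where MR = MC. MR = 215 − 10Q; setting this equal to 168 gives Q = 4.7 and P = 191.5.
PS = (191.5 − 168)·4.7 = 110.45.
Change in producer surplus: 110.45 − 0 = 110.45.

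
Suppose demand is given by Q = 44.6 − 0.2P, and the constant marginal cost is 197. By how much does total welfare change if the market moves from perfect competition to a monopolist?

Total welfare falls by 16.9

Inverting demand: P = 223 − 5Q.
Perfect competition: P = MC = 197, so 223 − 5Q = 197 and Q = 5.2.
CS = ½·(223 − 197)·5.2 = 67.6; PS = (197 − 197)·5.2 = 0; TS = 67.6.
Monopoly sets MR = MC: 223 − 10Q = 197 ⇒ Q = 2.6, P = 223 − 5·2.6 = 210.
CS = ½·(223 − 210)·2.6 = 16.9; PS = (210 − 197)·2.6 = 33.8; TS = 50.7.
Change in total welfare: 50.7 − 67.6 = −16.9.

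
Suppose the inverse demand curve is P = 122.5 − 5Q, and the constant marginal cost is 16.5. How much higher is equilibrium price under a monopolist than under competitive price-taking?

Competitive firms price at marginal cost: P = 16.5, giving Q = 21.2.
Monopoly sets MR = MC: 122.5 − 10Q = 16.5 ⇒ Q = 10.6, P = 122.5 − 5·10.6 = 69.5.
Change in equilibrium price: 69.5 − 16.5 = 53.

P rises by 53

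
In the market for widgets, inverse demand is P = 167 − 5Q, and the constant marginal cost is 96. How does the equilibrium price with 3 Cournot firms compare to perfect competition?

Cournot: P = 113.75; Competition: P = 96

With 3 symmetric Cournot firms, each firm's FOC gives 167 − 20q = 96, so q = 3.55, Q = 3·3.55 = 10.65, and P = 113.75.
Under competition P = MC = 96, so Q = (167 − 96)/5 = 14.2.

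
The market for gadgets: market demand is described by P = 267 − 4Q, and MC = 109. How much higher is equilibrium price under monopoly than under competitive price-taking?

Competitive firms price at marginal cost: P = 109, giving Q = 39.5.
The monopolist equates marginal revenue to marginal cost: 267 − 8Q = 109, so Q = 19.75. From demand, P = 188.
Change in equilibrium price: 188 − 109 = 79.

Equilibrium price rises by 79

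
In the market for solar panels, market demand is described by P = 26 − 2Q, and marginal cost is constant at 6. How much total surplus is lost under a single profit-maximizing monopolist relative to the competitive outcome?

Under competition P = MC = 6, so Q = (26 − 6)/2 = 10.
The monopolist equates marginal revenue to marginal cost: 26 − 4Q = 6, so Q = 5. From demand, P = 16.
DWL is the triangle between Q = 5 and Q = 10: ½·(10 − 5)·(16 − 6) = 25.

DWL = 25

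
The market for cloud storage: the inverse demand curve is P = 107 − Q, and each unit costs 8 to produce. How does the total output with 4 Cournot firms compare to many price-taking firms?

Cournot: Q = 79.2; Competition: Q = 99

Cournot with 4 identical firms: the symmetric best-response condition is 107 − 5q = 8. Each firm produces q = 19.8, total output Q = 79.2, price P = 27.8.
Perfect competition: P = MC = 8, so 107 − Q = 8 and Q = 99.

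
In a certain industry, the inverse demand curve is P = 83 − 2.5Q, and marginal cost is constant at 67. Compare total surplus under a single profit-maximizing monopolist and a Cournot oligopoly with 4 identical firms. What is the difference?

TS rises by 10.752

The monopolist equates marginal revenue to marginal cost: 83 − 5Q = 67, so Q = 3.2. From demand, P = 75.
CS = ½·(83 − 75)·3.2 = 12.8; PS = (75 − 67)·3.2 = 25.6; TS = 38.4.
With 4 symmetric Cournot firms, each firm's FOC gives 83 − 12.5q = 67, so q = 1.28, Q = 4·1.28 = 5.12, and P = 70.2.
CS = ½·(83 − 70.2)·5.12 = 32.768; PS = (70.2 − 67)·5.12 = 16.384; TS = 49.152.
Change in total surplus: 49.152 − 38.4 = 10.752.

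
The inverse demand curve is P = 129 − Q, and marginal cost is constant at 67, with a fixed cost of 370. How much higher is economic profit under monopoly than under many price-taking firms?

Perfect competition: P = MC = 67, so 129 − Q = 67 and Q = 62.
Profit = (67 − 67)·62 − 370 = −370.
A monopolist chooses Q where MR = MC. MR = 129 − 2Q; setting this equal to 67 gives Q = 31 and P = 98.
Profit = (98 − 67)·31 − 370 = 591.
Change in economic profit: 591 − −370 = 961.

π rises by 961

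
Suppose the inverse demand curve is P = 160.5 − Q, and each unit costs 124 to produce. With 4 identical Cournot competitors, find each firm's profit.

In a 4-firm Cournot equilibrium, symmetry and the first-order condition give q = (160.5 − 124)/(5) = 7.3. So Q = 29.2 and P = 131.3.
Each firm's profit = (131.3 − 124)·7.3 = 53.29.

π_i = 53.29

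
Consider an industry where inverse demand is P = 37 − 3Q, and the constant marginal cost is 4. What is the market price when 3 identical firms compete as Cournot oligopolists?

P = 12.25

In a 3-firm Cournot equilibrium, symmetry and the first-order condition give q = (37 − 4)/(12) = 2.75. So Q = 8.25 and P = 12.25.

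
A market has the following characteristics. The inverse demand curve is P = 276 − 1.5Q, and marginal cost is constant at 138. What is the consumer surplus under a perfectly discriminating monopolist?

CS = 0

A perfectly discriminating monopolist sells every unit with P(Q) ≥ MC(Q), so output equals the competitive quantity Q = 92. Each buyer pays their reservation price, so CS = 0 and the firm captures all surplus.
CS = 0.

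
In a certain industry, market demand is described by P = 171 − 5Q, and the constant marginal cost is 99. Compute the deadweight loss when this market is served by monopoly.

Perfect competition: P = MC = 99, so 171 − 5Q = 99 and Q = 14.4.
Monopoly sets MR = MC: 171 − 10Q = 99 ⇒ Q = 7.2, P = 171 − 5·7.2 = 135.
DWL is the triangle between Q = 7.2 and Q = 14.4: ½·(14.4 − 7.2)·(135 − 99) = 129.6.

DWL = 129.6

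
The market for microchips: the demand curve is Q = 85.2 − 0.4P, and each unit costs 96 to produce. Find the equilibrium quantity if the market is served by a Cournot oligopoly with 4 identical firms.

Inverting demand: P = 213 − 2.5Q.
With 4 symmetric Cournot firms, each firm's FOC gives 213 − 12.5q = 96, so q = 9.36, Q = 4·9.36 = 37.44, and P = 119.4.

Q = 37.44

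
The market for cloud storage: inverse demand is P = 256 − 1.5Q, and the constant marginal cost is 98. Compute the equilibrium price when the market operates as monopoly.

A monopolist chooses Q where MR = MC. MR = 256 − 3Q; setting this equal to 98 gives Q = 158/3 and P = 177.

P = 177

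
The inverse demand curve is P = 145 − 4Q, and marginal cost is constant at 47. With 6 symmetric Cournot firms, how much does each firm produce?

Cournot with 6 identical firms: the symmetric best-response condition is 145 − 28q = 47. Each firm produces q = 3.5, total output Q = 21, price P = 61.

q_i = 3.5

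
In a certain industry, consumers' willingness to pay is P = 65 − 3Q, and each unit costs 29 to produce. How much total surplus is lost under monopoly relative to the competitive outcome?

DWL = 54

Under competition P = MC = 29, so Q = (65 − 29)/3 = 12.
The monopolist equates marginal revenue to marginal cost: 65 − 6Q = 29, so Q = 6. From demand, P = 47.
DWL is the triangle between Q = 6 and Q = 12: ½·(12 − 6)·(47 − 29) = 54.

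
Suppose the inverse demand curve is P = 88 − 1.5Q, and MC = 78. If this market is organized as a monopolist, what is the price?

A monopolist chooses Q where MR = MC. MR = 88 − 3Q; setting this equal to 78 gives Q = 10/3 and P = 83.

P = 83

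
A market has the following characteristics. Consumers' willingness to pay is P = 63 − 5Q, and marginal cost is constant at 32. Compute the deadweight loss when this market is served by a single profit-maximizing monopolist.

Under competition P = MC = 32, so Q = (63 − 32)/5 = 6.2.
A monopolist chooses Q where MR = MC. MR = 63 − 10Q; setting this equal to 32 gives Q = 3.1 and P = 47.5.
DWL is the triangle between Q = 3.1 and Q = 6.2: ½·(6.2 − 3.1)·(47.5 − 32) = 24.025.

DWL = 24.025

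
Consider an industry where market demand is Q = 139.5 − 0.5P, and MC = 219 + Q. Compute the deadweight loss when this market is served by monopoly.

DWL = 96

Inverting demand: P = 279 − 2Q.
Under competition P = MC: 279 − 2Q = 219 + Q ⇒ Q = 20, P = 239.
The monopolist equates marginal revenue to marginal cost: 279 − 4Q = 219 + Q, so Q = 12. From demand, P = 255.
CS = ½·(279 − 239)·20 = 400; PS = (239·20 − 219·20 − ½·1·20²) = 200; TS = 600.
CS = ½·(279 − 255)·12 = 144; PS = (255·12 − 219·12 − ½·1·12²) = 360; TS = 504.
DWL = 600 − 504 = 96.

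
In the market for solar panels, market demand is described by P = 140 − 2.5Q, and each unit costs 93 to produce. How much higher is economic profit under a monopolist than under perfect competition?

Perfect competition: P = MC = 93, so 140 − 2.5Q = 93 and Q = 18.8.
Profit = (93 − 93)·18.8 = 0.
Monopoly sets MR = MC: 140 − 5Q = 93 ⇒ Q = 9.4, P = 140 − 2.5·9.4 = 116.5.
Profit = (116.5 − 93)·9.4 = 220.9.
Change in economic profit: 220.9 − 0 = 220.9.

π rises by 220.9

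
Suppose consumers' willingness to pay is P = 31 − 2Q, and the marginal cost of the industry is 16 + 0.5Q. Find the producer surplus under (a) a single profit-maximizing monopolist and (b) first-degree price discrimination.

The monopolist equates marginal revenue to marginal cost: 31 − 4Q = 16 + 0.5Q, so Q = 10/3. From demand, P = 73/3.
PS = P·Q − VC(Q) = 73/3·10/3 − (16·10/3 + ½·0.5·(10/3)²) = 25.
With perfect price discrimination, output is the efficient level Q = 6 (where demand meets MC), but every buyer pays their willingness to pay: CS = 0 and PS = total surplus.
PS = ½·(31 − 16)·6 = 45.

Monopoly: PS = 25; Perfect PD: PS = 45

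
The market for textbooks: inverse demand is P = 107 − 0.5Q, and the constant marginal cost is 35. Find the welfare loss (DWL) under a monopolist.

Perfect competition: P = MC = 35, so 107 − 0.5Q = 35 and Q = 144.
The monopolist equates marginal revenue to marginal cost: 107 − Q = 35, so Q = 72. From demand, P = 71.
DWL is the triangle between Q = 72 and Q = 144: ½·(144 − 72)·(71 − 35) = 1296.

DWL = 1296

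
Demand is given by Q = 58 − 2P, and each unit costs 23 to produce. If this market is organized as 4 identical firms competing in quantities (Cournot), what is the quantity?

Inverting demand: P = 29 − 0.5Q.
In a 4-firm Cournot equilibrium, symmetry and the first-order condition give q = (29 − 23)/(2.5) = 2.4. So Q = 9.6 and P = 24.2.

Q = 9.6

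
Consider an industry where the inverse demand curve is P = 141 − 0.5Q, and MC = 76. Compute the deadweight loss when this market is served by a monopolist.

DWL = 1056.25

Perfect competition: P = MC = 76, so 141 − 0.5Q = 76 and Q = 130.
The monopolist equates marginal revenue to marginal cost: 141 − Q = 76, so Q = 65. From demand, P = 108.5.
DWL is the triangle between Q = 65 and Q = 130: ½·(130 − 65)·(108.5 − 76) = 1056.25.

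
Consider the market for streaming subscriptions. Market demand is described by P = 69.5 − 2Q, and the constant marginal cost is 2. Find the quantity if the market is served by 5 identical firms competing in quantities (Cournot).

Cournot with 5 identical firms: the symmetric best-response condition is 69.5 − 12q = 2. Each firm produces q = 5.625, total output Q = 28.125, price P = 13.25.

Q = 28.125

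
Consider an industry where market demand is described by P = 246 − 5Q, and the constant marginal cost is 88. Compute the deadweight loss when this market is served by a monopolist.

DWL = 624.1

Competitive firms price at marginal cost: P = 88, giving Q = 31.6.
The monopolist equates marginal revenue to marginal cost: 246 − 10Q = 88, so Q = 15.8. From demand, P = 167.
DWL is the triangle between Q = 15.8 and Q = 31.6: ½·(31.6 − 15.8)·(167 − 88) = 624.1.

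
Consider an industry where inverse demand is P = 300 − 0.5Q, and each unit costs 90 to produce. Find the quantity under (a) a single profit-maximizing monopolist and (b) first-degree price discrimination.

Monopoly: Q = 210; Perfect PD: Q = 420

Monopoly sets MR = MC: 300 − Q = 90 ⇒ Q = 210, P = 300 − 0.5·210 = 195.
A perfectly discriminating monopolist sells every unit with P(Q) ≥ MC(Q), so output equals the competitive quantity Q = 420. Each buyer pays their reservation price, so CS = 0 and the firm captures all surplus.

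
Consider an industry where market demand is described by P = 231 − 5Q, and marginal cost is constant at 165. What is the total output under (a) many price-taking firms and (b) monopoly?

Under competition P = MC = 165, so Q = (231 − 165)/5 = 13.2.
A monopolist chooses Q where MR = MC. MR = 231 − 10Q; setting this equal to 165 gives Q = 6.6 and P = 198.

Competition: Q = 13.2; Monopoly: Q = 6.6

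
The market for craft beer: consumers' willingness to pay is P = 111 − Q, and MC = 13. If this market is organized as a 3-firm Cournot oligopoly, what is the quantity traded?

With 3 symmetric Cournot firms, each firm's FOC gives 111 − 4q = 13, so q = 24.5, Q = 3·24.5 = 73.5, and P = 37.5.

Q = 73.5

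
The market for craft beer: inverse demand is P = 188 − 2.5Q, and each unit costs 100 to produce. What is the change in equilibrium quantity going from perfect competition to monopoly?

Perfect competition: P = MC = 100, so 188 − 2.5Q = 100 and Q = 35.2.
The monopolist equates marginal revenue to marginal cost: 188 − 5Q = 100, so Q = 17.6. From demand, P = 144.
Change in equilibrium quantity: 17.6 − 35.2 = −17.6.

Q falls by 17.6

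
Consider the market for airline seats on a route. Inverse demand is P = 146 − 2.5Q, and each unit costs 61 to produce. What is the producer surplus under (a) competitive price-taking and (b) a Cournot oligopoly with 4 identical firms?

Competitive firms price at marginal cost: P = 61, giving Q = 34.
PS = (61 − 61)·34 = 0.
Cournot with 4 identical firms: the symmetric best-response condition is 146 − 12.5q = 61. Each firm produces q = 6.8, total output Q = 27.2, price P = 78.
PS = (78 − 61)·27.2 = 462.4.

Competition: PS = 0; Cournot: PS = 462.4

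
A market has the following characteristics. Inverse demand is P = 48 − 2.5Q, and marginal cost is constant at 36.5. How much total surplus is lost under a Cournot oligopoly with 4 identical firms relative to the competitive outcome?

DWL = 1.058

Competitive firms price at marginal cost: P = 36.5, giving Q = 4.6.
Cournot with 4 identical firms: the symmetric best-response condition is 48 − 12.5q = 36.5. Each firm produces q = 0.92, total output Q = 3.68, price P = 38.8.
DWL is the triangle between Q = 3.68 and Q = 4.6: ½·(4.6 − 3.68)·(38.8 − 36.5) = 1.058.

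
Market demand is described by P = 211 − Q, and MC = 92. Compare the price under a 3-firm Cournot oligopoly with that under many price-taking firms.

Cournot: P = 121.75; Competition: P = 92

With 3 symmetric Cournot firms, each firm's FOC gives 211 − 4q = 92, so q = 29.75, Q = 3·29.75 = 89.25, and P = 121.75.
Perfect competition: P = MC = 92, so 211 − Q = 92 and Q = 119.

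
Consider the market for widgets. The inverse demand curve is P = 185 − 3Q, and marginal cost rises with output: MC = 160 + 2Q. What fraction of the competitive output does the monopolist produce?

A monopolist chooses Q where MR = MC. MR = 185 − 6Q; setting this equal to 160 + 2Q gives Q = 3.125 and P = 175.625.
Under competition P = MC: 185 − 3Q = 160 + 2Q ⇒ Q = 5, P = 170.
Ratio Q_m/Q_c = 3.125/5 = 0.625.

Q_m/Q_c = 0.625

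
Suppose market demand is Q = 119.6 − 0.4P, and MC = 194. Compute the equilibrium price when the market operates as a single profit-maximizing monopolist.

P = 246.5

Inverting demand: P = 299 − 2.5Q.
Monopoly sets MR = MC: 299 − 5Q = 194 ⇒ Q = 21, P = 299 − 2.5·21 = 246.5.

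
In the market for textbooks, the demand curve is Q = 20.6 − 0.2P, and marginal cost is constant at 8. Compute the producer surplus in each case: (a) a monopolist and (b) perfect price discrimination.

Inverting demand: P = 103 − 5Q.
The monopolist equates marginal revenue to marginal cost: 103 − 10Q = 8, so Q = 9.5. From demand, P = 55.5.
PS = (55.5 − 8)·9.5 = 451.25.
With perfect price discrimination, output is the efficient level Q = 19 (where demand meets MC), but every buyer pays their willingness to pay: CS = 0 and PS = total surplus.
PS = ½·(103 − 8)·19 = 902.5.

Monopoly: PS = 451.25; Perfect PD: PS = 902.5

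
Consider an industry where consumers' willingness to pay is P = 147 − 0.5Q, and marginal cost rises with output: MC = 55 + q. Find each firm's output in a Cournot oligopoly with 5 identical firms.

Cournot with 5 identical firms: the symmetric best-response condition is 147 − 3q = 55 + q. Each firm produces q = 23, total output Q = 115, price P = 89.5.

q_i = 23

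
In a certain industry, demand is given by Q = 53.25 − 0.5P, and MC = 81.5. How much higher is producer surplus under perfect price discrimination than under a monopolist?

Producer surplus rises by 78.125

Inverting demand: P = 106.5 − 2Q.
Monopoly sets MR = MC: 106.5 − 4Q = 81.5 ⇒ Q = 6.25, P = 106.5 − 2·6.25 = 94.
PS = (94 − 81.5)·6.25 = 78.125.
Under first-degree price discrimination the firm charges each unit its demand price and produces up to where P = MC, i.e. Q = 12.5. Consumer surplus is zero; producer surplus equals total surplus.
PS = ½·(106.5 − 81.5)·12.5 = 156.25.
Change in producer surplus: 156.25 − 78.125 = 78.125.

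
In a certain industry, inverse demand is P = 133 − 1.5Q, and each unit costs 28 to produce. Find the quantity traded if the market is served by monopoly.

A monopolist chooses Q where MR = MC. MR = 133 − 3Q; setting this equal to 28 gives Q = 35 and P = 80.5.

Q = 35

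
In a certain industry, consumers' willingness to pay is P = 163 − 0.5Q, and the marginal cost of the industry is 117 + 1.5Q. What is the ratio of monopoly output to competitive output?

Q_m/Q_c = 0.8

The monopolist equates marginal revenue to marginal cost: 163 − Q = 117 + 1.5Q, so Q = 18.4. From demand, P = 153.8.
Competitive equilibrium sets price equal to marginal cost: 163 − 0.5Q = 117 + 1.5Q, so Q = 23 and P = 151.5.
Ratio Q_m/Q_c = 18.4/23 = 0.8.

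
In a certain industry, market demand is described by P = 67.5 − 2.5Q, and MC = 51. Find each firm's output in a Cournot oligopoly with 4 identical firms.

q_i = 1.32

In a 4-firm Cournot equilibrium, symmetry and the first-order condition give q = (67.5 − 51)/(12.5) = 1.32. So Q = 5.28 and P = 54.3.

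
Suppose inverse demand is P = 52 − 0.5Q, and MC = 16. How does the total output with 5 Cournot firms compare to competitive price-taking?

In a 5-firm Cournot equilibrium, symmetry and the first-order condition give q = (52 − 16)/(3) = 12. So Q = 60 and P = 22.
Competitive firms price at marginal cost: P = 16, giving Q = 72.

Cournot: Q = 60; Competition: Q = 72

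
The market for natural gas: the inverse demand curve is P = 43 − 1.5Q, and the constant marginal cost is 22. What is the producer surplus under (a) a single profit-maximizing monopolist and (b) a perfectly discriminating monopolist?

Monopoly: PS = 73.5; Perfect PD: PS = 147

A monopolist chooses Q where MR = MC. MR = 43 − 3Q; setting this equal to 22 gives Q = 7 and P = 32.5.
PS = (32.5 − 22)·7 = 73.5.
A perfectly discriminating monopolist sells every unit with P(Q) ≥ MC(Q), so output equals the competitive quantity Q = 14. Each buyer pays their reservation price, so CS = 0 and the firm captures all surplus.
PS = ½·(43 − 22)·14 = 147.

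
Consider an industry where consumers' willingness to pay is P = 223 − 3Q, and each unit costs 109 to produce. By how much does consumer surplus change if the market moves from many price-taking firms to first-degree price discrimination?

CS falls by 2166

Under competition P = MC = 109, so Q = (223 − 109)/3 = 38.
CS = ½·(223 − 109)·38 = 2166.
A perfectly discriminating monopolist sells every unit with P(Q) ≥ MC(Q), so output equals the competitive quantity Q = 38. Each buyer pays their reservation price, so CS = 0 and the firm captures all surplus.
CS = 0.
Change in consumer surplus: 0 − 2166 = −2166.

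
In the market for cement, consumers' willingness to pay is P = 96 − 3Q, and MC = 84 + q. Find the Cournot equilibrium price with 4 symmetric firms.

P = 87

Cournot with 4 identical firms: the symmetric best-response condition is 96 − 15q = 84 + q. Each firm produces q = 0.75, total output Q = 3, price P = 87.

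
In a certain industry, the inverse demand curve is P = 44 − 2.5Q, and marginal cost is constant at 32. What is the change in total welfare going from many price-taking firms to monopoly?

Perfect competition: P = MC = 32, so 44 − 2.5Q = 32 and Q = 4.8.
CS = ½·(44 − 32)·4.8 = 28.8; PS = (32 − 32)·4.8 = 0; TS = 28.8.
A monopolist chooses Q where MR = MC. MR = 44 − 5Q; setting this equal to 32 gives Q = 2.4 and P = 38.
CS = ½·(44 − 38)·2.4 = 7.2; PS = (38 − 32)·2.4 = 14.4; TS = 21.6.
Change in total welfare: 21.6 − 28.8 = −7.2.

TS falls by 7.2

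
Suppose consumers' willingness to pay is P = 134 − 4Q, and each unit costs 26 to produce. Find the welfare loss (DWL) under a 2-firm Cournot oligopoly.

DWL = 162

Perfect competition: P = MC = 26, so 134 − 4Q = 26 and Q = 27.
Cournot with 2 identical firms: the symmetric best-response condition is 134 − 12q = 26. Each firm produces q = 9, total output Q = 18, price P = 62.
DWL is the triangle between Q = 18 and Q = 27: ½·(27 − 18)·(62 − 26) = 162.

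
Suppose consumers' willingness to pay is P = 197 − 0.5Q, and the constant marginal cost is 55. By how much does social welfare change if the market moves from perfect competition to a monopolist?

TS falls by 5041

Under competition P = MC = 55, so Q = (197 − 55)/0.5 = 284.
CS = ½·(197 − 55)·284 = 20164; PS = (55 − 55)·284 = 0; TS = 20164.
A monopolist chooses Q where MR = MC. MR = 197 − Q; setting this equal to 55 gives Q = 142 and P = 126.
CS = ½·(197 − 126)·142 = 5041; PS = (126 − 55)·142 = 10082; TS = 15123.
Change in social welfare: 15123 − 20164 = −5041.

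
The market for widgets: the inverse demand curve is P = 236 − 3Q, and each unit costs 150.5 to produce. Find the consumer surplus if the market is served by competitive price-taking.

CS = 1218.375

Under competition P = MC = 150.5, so Q = (236 − 150.5)/3 = 28.5.
CS = ½·(236 − 150.5)·28.5 = 1218.375.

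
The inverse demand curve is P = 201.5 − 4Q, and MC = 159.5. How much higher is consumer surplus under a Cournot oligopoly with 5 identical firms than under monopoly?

Monopoly sets MR = MC: 201.5 − 8Q = 159.5 ⇒ Q = 5.25, P = 201.5 − 4·5.25 = 180.5.
CS = ½·(201.5 − 180.5)·5.25 = 55.125.
In a 5-firm Cournot equilibrium, symmetry and the first-order condition give q = (201.5 − 159.5)/(24) = 1.75. So Q = 8.75 and P = 166.5.
CS = ½·(201.5 − 166.5)·8.75 = 153.125.
Change in consumer surplus: 153.125 − 55.125 = 98.

CS rises by 98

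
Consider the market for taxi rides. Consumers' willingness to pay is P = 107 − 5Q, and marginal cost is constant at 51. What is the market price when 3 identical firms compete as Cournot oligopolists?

In a 3-firm Cournot equilibrium, symmetry and the first-order condition give q = (107 − 51)/(20) = 2.8. So Q = 8.4 and P = 65.

P = 65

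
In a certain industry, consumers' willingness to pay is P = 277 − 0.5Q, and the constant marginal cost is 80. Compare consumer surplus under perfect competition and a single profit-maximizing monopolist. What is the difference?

CS falls by 29106.75

Under competition P = MC = 80, so Q = (277 − 80)/0.5 = 394.
CS = ½·(277 − 80)·394 = 38809.
Monopoly sets MR = MC: 277 − Q = 80 ⇒ Q = 197, P = 277 − 0.5·197 = 178.5.
CS = ½·(277 − 178.5)·197 = 9702.25.
Change in consumer surplus: 9702.25 − 38809 = −29106.75.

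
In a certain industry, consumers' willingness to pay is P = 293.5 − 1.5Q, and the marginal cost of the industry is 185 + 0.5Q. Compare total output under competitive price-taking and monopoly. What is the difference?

Competitive equilibrium sets price equal to marginal cost: 293.5 − 1.5Q = 185 + 0.5Q, so Q = 54.25 and P = 212.125.
A monopolist chooses Q where MR = MC. MR = 293.5 − 3Q; setting this equal to 185 + 0.5Q gives Q = 31 and P = 247.
Change in total output: 31 − 54.25 = −23.25.

Q falls by 23.25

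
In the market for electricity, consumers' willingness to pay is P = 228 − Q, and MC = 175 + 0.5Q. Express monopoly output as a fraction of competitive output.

Q_m/Q_c = 0.6

Monopoly sets MR = MC: 228 − 2Q = 175 + 0.5Q ⇒ Q = 21.2, P = 228 − 21.2 = 206.8.
Under competition P = MC: 228 − Q = 175 + 0.5Q ⇒ Q = 106/3, P = 578/3.
Ratio Q_m/Q_c = 21.2/(106/3) = 0.6.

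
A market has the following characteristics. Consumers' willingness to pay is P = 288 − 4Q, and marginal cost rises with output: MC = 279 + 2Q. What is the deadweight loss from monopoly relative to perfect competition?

DWL = 1.08

Under competition P = MC: 288 − 4Q = 279 + 2Q ⇒ Q = 1.5, P = 282.
A monopolist chooses Q where MR = MC. MR = 288 − 8Q; setting this equal to 279 + 2Q gives Q = 0.9 and P = 284.4.
CS = ½·(288 − 282)·1.5 = 4.5; PS = (282·1.5 − 279·1.5 − ½·2·1.5²) = 2.25; TS = 6.75.
CS = ½·(288 − 284.4)·0.9 = 1.62; PS = (284.4·0.9 − 279·0.9 − ½·2·0.9²) = 4.05; TS = 5.67.
DWL = 6.75 − 5.67 = 1.08.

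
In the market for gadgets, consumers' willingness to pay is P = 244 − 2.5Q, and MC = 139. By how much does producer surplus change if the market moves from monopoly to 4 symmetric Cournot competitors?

The monopolist equates marginal revenue to marginal cost: 244 − 5Q = 139, so Q = 21. From demand, P = 191.5.
PS = (191.5 − 139)·21 = 1102.5.
In a 4-firm Cournot equilibrium, symmetry and the first-order condition give q = (244 − 139)/(12.5) = 8.4. So Q = 33.6 and P = 160.
PS = (160 − 139)·33.6 = 705.6.
Change in producer surplus: 705.6 − 1102.5 = −396.9.

PS falls by 396.9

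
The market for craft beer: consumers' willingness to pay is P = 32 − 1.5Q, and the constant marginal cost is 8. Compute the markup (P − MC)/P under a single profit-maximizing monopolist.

Lerner index = 0.6

A monopolist chooses Q where MR = MC. MR = 32 − 3Q; setting this equal to 8 gives Q = 8 and P = 20.
Lerner index = (P − MC)/P = (20 − 8)/20 = 0.6.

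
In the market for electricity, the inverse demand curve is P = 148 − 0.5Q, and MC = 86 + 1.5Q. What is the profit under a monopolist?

Profit = 768.8

The monopolist equates marginal revenue to marginal cost: 148 − Q = 86 + 1.5Q, so Q = 24.8. From demand, P = 135.6.
Profit = 135.6·24.8 − (86·24.8 + ½·1.5·24.8²) = 768.8.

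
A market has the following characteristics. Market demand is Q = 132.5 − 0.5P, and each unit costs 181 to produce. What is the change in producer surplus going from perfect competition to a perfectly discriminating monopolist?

Producer surplus rises by 1764

Inverting demand: P = 265 − 2Q.
Perfect competition: P = MC = 181, so 265 − 2Q = 181 and Q = 42.
PS = (181 − 181)·42 = 0.
A perfectly discriminating monopolist sells every unit with P(Q) ≥ MC(Q), so output equals the competitive quantity Q = 42. Each buyer pays their reservation price, so CS = 0 and the firm captures all surplus.
PS = ½·(265 − 181)·42 = 1764.
Change in producer surplus: 1764 − 0 = 1764.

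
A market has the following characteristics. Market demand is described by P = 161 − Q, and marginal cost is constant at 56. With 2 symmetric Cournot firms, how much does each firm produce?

q_i = 35

With 2 symmetric Cournot firms, each firm's FOC gives 161 − 3q = 56, so q = 35, Q = 2·35 = 70, and P = 91.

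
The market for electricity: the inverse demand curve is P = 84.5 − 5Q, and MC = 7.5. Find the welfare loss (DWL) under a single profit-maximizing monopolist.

DWL = 148.225

Under competition P = MC = 7.5, so Q = (84.5 − 7.5)/5 = 15.4.
The monopolist equates marginal revenue to marginal cost: 84.5 − 10Q = 7.5, so Q = 7.7. From demand, P = 46.
DWL is the triangle between Q = 7.7 and Q = 15.4: ½·(15.4 − 7.7)·(46 − 7.5) = 148.225.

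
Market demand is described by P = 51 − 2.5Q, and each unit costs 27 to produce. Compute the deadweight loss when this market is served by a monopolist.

Under competition P = MC = 27, so Q = (51 − 27)/2.5 = 9.6.
A monopolist chooses Q where MR = MC. MR = 51 − 5Q; setting this equal to 27 gives Q = 4.8 and P = 39.
DWL is the triangle between Q = 4.8 and Q = 9.6: ½·(9.6 − 4.8)·(39 − 27) = 28.8.

DWL = 28.8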